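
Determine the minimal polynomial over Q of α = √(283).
m_α(x) = x^2 - 283

α satisfies α^2 - 283 = 0, so x^2 - 283 annihilates α. Since d = 283 is squarefree and ≠ 1, it is not a perfect square in Q, so x^2 - 283 has no rational root and is therefore irreducible over Q (a degree-2 polynomial over a field is irreducible iff it has no root). Hence m_α(x) = x^2 - 283.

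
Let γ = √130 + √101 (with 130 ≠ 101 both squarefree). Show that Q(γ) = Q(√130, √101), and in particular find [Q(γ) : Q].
[Q(γ) : Q] = 4 (equivalently, Q(γ) = Q(√130, √101))

Obviously Q(γ) ⊆ Q(√130, √101), and [Q(√130, √101):Q] = 4 (since 130, 101 are distinct squarefree integers > 1 with 13130 not a perfect square). To show equality we compute the minimal polynomial of γ. From γ = √130 + √101: γ^2 = 130 + 2√(13130) + 101 = 231 + 2√(13130), so γ^2 - 231 = 2√(13130); squaring, (γ^2 - 231)^2 = 4·13130, i.e. γ^4 - 462γ^2 + 53361 - 52520 = 0, i.e. γ^4 - 462γ^2 + 841 = 0. So γ is a root of x^4 - 462x^2 + 841. This polynomial is irreducible over Q: it has no rational root (each ±√130 ± √101 is irrational), and any factorization into two quadratics over Q would force √(13130) ∈ Q (pairing opposite roots) or √130, √101 ∈ Q (other pairings), all impossible. Hence [Q(γ):Q] = 4 = [Q(√130, √101):Q], so Q(γ) = Q(√130, √101).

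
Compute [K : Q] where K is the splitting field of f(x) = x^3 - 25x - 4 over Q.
[K : Q] = 6

By the rational root test, any rational root of the monic integer polynomial f(x) = x^3 - 25x - 4 must be an integer dividing the constant term -4, i.e. one of ±{1, 2, 4}. Evaluating: f(1) = -28, f(-1) = 20, f(2) = -46, f(-2) = 38, f(4) = -40, f(-4) = 32; none is 0, so f has no rational root and is therefore irreducible over Q (a cubic with no linear factor over a field is irreducible). For an irreducible cubic, the Galois group is A_3 or S_3 according as the discriminant disc(f) = -4a^3 - 27b^2 = -4·(-25)^3 - 27·(-4)^2 = 62068 is or is not a square in Q. Here disc(f) = 62068 is not a perfect square in Q, so the Galois group of f over Q is not contained in A_3 and must be all of S_3. The splitting field has degree |S_3| = 6 over Q, so [K : Q] = 6.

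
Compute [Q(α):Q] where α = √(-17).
[Q(α):Q] = 2

[Q(α):Q] equals the degree of the minimal polynomial of α. Here α^2 = -17 and x^2 + 17 is irreducible (d = -17 is squarefree, ≠ 1, hence not a square), so deg(m_α) = 2. Thus [Q(α):Q] = 2.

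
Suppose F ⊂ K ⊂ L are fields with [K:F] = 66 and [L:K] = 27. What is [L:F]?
[L:F] = 1782

The tower law says that for any tower of field extensions F ⊂ K ⊂ L with finite degrees, [L:F] = [L:K] · [K:F]. Here this gives [L:F] = 27 · 66 = 1782.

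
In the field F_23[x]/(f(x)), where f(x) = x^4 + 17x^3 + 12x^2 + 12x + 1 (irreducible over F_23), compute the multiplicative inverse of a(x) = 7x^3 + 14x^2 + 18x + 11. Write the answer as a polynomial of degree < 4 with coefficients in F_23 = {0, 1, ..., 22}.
a(x)^(-1) ≡ 15x^3 + 6x^2 + 13x + 14 (mod f(x))

Since f is irreducible over F_23, F_23[x]/(f) is a field and a(x) ≠ 0 has an inverse. Apply the extended Euclidean algorithm to f(x) and a(x) in F_23[x]: f(x) = (10x + 12)·a(x) + (9x^2 + 8x + 7);  a(x) = (11x + 2)·(9x^2 + 8x + 7) + (17x + 20);  (9x^2 + 8x + 7) = (10x + 9)·(17x + 20) + (11). The last nonzero remainder is the constant 11 = gcd(f, a) in F_23. Back-substituting through the division chain expresses 11 = s(x)·a(x) + t(x)·f(x) with s(x) ≡ 4x^3 + 20x^2 + 5x + 16 (mod f), so (4x^3 + 20x^2 + 5x + 16)·a(x) ≡ 11 (mod f). Multiplying by 11^(-1) ≡ 21 in F_23 gives a(x)^(-1) ≡ 21·(4x^3 + 20x^2 + 5x + 16) ≡ 15x^3 + 6x^2 + 13x + 14 (mod f). Check: (7x^3 + 14x^2 + 18x + 11)·(15x^3 + 6x^2 + 13x + 14) = 13x^6 + 22x^5 + 8x^4 + x^3 + 13x^2 + 4x + 16 ≡ 1 (mod x^4 + 17x^3 + 12x^2 + 12x + 1).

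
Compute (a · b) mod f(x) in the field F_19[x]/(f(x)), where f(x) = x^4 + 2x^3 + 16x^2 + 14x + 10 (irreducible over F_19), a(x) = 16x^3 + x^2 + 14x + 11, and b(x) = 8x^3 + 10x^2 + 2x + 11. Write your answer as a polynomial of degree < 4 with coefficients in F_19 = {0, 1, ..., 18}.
a · b ≡ x^2 + 9x + 11 (mod f(x))

Multiply in F_19[x]: a(x)·b(x) = (16x^3 + x^2 + 14x + 11)·(8x^3 + 10x^2 + 2x + 11) = 14x^6 + 16x^5 + 2x^4 + 7x^3 + 16x^2 + 5x + 7. This has degree ≥ 4, so divide by f(x) over F_19: 14x^6 + 16x^5 + 2x^4 + 7x^3 + 16x^2 + 5x + 7 = (14x^2 + 7x + 11)·(x^4 + 2x^3 + 16x^2 + 14x + 10) + (x^2 + 9x + 11). Hence a·b ≡ x^2 + 9x + 11 (mod f). (F_19[x]/(f) is a field with 19^4 = 130321 elements since f is irreducible of degree 4.)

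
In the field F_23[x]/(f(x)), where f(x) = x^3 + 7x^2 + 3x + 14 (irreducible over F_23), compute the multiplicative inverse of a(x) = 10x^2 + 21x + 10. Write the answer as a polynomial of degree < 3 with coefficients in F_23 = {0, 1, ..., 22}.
a(x)^(-1) ≡ 20x^2 + 9x + 3 (mod f(x))

Since f is irreducible over F_23, F_23[x]/(f) is a field and a(x) ≠ 0 has an inverse. Apply the extended Euclidean algorithm to f(x) and a(x) in F_23[x]: f(x) = (7x + 9)·a(x) + (20x + 16);  a(x) = (12x + 11)·(20x + 16) + (18). The last nonzero remainder is the constant 18 = gcd(f, a) in F_23. Back-substituting through the division chain expresses 18 = s(x)·a(x) + t(x)·f(x) with s(x) ≡ 15x^2 + x + 8 (mod f), so (15x^2 + x + 8)·a(x) ≡ 18 (mod f). Multiplying by 18^(-1) ≡ 9 in F_23 gives a(x)^(-1) ≡ 9·(15x^2 + x + 8) ≡ 20x^2 + 9x + 3 (mod f). Check: (10x^2 + 21x + 10)·(20x^2 + 9x + 3) = 16x^4 + 4x^3 + 5x^2 + 15x + 7 ≡ 1 (mod x^3 + 7x^2 + 3x + 14).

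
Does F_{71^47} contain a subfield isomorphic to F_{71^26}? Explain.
No: F_{71^26} is not a subfield of F_{71^47}

F_{p^m} embeds in F_{p^n} iff m | n. Here 26 ∤ 47 (since 47 = 1·26 + 21 with remainder 21 ≠ 0), so F_{71^26} is not a subfield of F_{71^47}. Equivalently: if it were, the tower law would give 26 = [F_{71^26}:F_71] dividing [F_{71^47}:F_71] = 47, contradiction.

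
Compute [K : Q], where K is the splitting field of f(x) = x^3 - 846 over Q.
[K : Q] = 6

The roots of x^3 - 846 are ∛846, ω∛846, ω^2∛846 where ω = e^(2πi/3) is a primitive cube root of unity, so K = Q(∛846, ω). Now [Q(∛846):Q] = 3 (since 846 is not a perfect cube, x^3 - 846 is irreducible) and [Q(ω):Q] = 2. Both 2 and 3 divide [K:Q], and [K:Q] ≤ 3·2 = 6, so [K:Q] = 6. (Equivalently: Q(∛846) ⊂ R but ω ∉ R, so [K : Q(∛846)] = 2.)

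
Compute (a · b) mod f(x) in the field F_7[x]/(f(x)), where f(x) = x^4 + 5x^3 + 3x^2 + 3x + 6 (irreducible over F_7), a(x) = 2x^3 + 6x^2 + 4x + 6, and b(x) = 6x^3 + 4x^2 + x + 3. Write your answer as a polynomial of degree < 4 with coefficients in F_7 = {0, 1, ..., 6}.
a · b ≡ 5x^3 + 6x^2 (mod f(x))

Multiply in F_7[x]: a(x)·b(x) = (2x^3 + 6x^2 + 4x + 6)·(6x^3 + 4x^2 + x + 3) = 5x^6 + 2x^5 + x^4 + x^3 + 4x^2 + 4x + 4. This has degree ≥ 4, so divide by f(x) over F_7: 5x^6 + 2x^5 + x^4 + x^3 + 4x^2 + 4x + 4 = (5x^2 + 5x + 3)·(x^4 + 5x^3 + 3x^2 + 3x + 6) + (5x^3 + 6x^2). Hence a·b ≡ 5x^3 + 6x^2 (mod f). (F_7[x]/(f) is a field with 7^4 = 2401 elements since f is irreducible of degree 4.)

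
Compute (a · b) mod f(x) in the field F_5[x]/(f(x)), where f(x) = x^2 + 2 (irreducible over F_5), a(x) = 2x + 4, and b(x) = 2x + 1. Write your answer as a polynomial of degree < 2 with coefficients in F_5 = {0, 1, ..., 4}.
a · b ≡ 1 (mod f(x))

Multiply in F_5[x]: a(x)·b(x) = (2x + 4)·(2x + 1) = 4x^2 + 4. This has degree ≥ 2, so divide by f(x) over F_5: 4x^2 + 4 = (4)·(x^2 + 2) + (1). Hence a·b ≡ 1 (mod f). (F_5[x]/(f) is a field with 5^2 = 25 elements since f is irreducible of degree 2.)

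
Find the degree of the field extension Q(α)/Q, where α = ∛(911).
[Q(α):Q] = 3

The minimal polynomial of α is x^3 - 911, irreducible over Q since 911 is not a perfect cube (so x^3 - 911 has no rational root). Hence [Q(α):Q] = deg(m_α) = 3.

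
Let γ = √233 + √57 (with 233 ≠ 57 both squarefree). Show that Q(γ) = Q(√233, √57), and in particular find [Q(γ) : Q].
[Q(γ) : Q] = 4 (equivalently, Q(γ) = Q(√233, √57))

Obviously Q(γ) ⊆ Q(√233, √57), and [Q(√233, √57):Q] = 4 (since 233, 57 are distinct squarefree integers > 1 with 13281 not a perfect square). To show equality we compute the minimal polynomial of γ. From γ = √233 + √57: γ^2 = 233 + 2√(13281) + 57 = 290 + 2√(13281), so γ^2 - 290 = 2√(13281); squaring, (γ^2 - 290)^2 = 4·13281, i.e. γ^4 - 580γ^2 + 84100 - 53124 = 0, i.e. γ^4 - 580γ^2 + 30976 = 0. So γ is a root of x^4 - 580x^2 + 30976. This polynomial is irreducible over Q: it has no rational root (each ±√233 ± √57 is irrational), and any factorization into two quadratics over Q would force √(13281) ∈ Q (pairing opposite roots) or √233, √57 ∈ Q (other pairings), all impossible. Hence [Q(γ):Q] = 4 = [Q(√233, √57):Q], so Q(γ) = Q(√233, √57).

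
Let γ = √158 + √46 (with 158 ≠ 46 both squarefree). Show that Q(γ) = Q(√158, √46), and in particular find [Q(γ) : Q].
[Q(γ) : Q] = 4 (equivalently, Q(γ) = Q(√158, √46))

Obviously Q(γ) ⊆ Q(√158, √46), and [Q(√158, √46):Q] = 4 (since 158, 46 are distinct squarefree integers > 1 with 7268 not a perfect square). To show equality we compute the minimal polynomial of γ. From γ = √158 + √46: γ^2 = 158 + 2√(7268) + 46 = 204 + 2√(7268), so γ^2 - 204 = 2√(7268); squaring, (γ^2 - 204)^2 = 4·7268, i.e. γ^4 - 408γ^2 + 41616 - 29072 = 0, i.e. γ^4 - 408γ^2 + 12544 = 0. So γ is a root of x^4 - 408x^2 + 12544. This polynomial is irreducible over Q: it has no rational root (each ±√158 ± √46 is irrational), and any factorization into two quadratics over Q would force √(7268) ∈ Q (pairing opposite roots) or √158, √46 ∈ Q (other pairings), all impossible. Hence [Q(γ):Q] = 4 = [Q(√158, √46):Q], so Q(γ) = Q(√158, √46).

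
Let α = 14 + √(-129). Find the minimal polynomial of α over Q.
m_α(x) = x^2 - 28x + 325

From α - 14 = √(-129), squaring gives (α - 14)^2 = -129, i.e. α^2 - 28α + 196 = -129, so α^2 - 28α + 325 = 0. The discriminant of x^2 - 28x + 325 is (-28)^2 - 4·(325) = 784 - 1300 = -516, and 4·(-129) is not a perfect square in Q since -129 is squarefree and ≠ 1. Hence x^2 - 28x + 325 is irreducible over Q and is the minimal polynomial of α.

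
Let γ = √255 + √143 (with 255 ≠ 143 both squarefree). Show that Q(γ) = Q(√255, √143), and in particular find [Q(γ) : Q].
[Q(γ) : Q] = 4 (equivalently, Q(γ) = Q(√255, √143))

Obviously Q(γ) ⊆ Q(√255, √143), and [Q(√255, √143):Q] = 4 (since 255, 143 are distinct squarefree integers > 1 with 36465 not a perfect square). To show equality we compute the minimal polynomial of γ. From γ = √255 + √143: γ^2 = 255 + 2√(36465) + 143 = 398 + 2√(36465), so γ^2 - 398 = 2√(36465); squaring, (γ^2 - 398)^2 = 4·36465, i.e. γ^4 - 796γ^2 + 158404 - 145860 = 0, i.e. γ^4 - 796γ^2 + 12544 = 0. So γ is a root of x^4 - 796x^2 + 12544. This polynomial is irreducible over Q: it has no rational root (each ±√255 ± √143 is irrational), and any factorization into two quadratics over Q would force √(36465) ∈ Q (pairing opposite roots) or √255, √143 ∈ Q (other pairings), all impossible. Hence [Q(γ):Q] = 4 = [Q(√255, √143):Q], so Q(γ) = Q(√255, √143).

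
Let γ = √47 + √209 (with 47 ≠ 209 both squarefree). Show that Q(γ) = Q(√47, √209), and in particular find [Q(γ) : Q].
[Q(γ) : Q] = 4 (equivalently, Q(γ) = Q(√47, √209))

Obviously Q(γ) ⊆ Q(√47, √209), and [Q(√47, √209):Q] = 4 (since 47, 209 are distinct squarefree integers > 1 with 9823 not a perfect square). To show equality we compute the minimal polynomial of γ. From γ = √47 + √209: γ^2 = 47 + 2√(9823) + 209 = 256 + 2√(9823), so γ^2 - 256 = 2√(9823); squaring, (γ^2 - 256)^2 = 4·9823, i.e. γ^4 - 512γ^2 + 65536 - 39292 = 0, i.e. γ^4 - 512γ^2 + 26244 = 0. So γ is a root of x^4 - 512x^2 + 26244. This polynomial is irreducible over Q: it has no rational root (each ±√47 ± √209 is irrational), and any factorization into two quadratics over Q would force √(9823) ∈ Q (pairing opposite roots) or √47, √209 ∈ Q (other pairings), all impossible. Hence [Q(γ):Q] = 4 = [Q(√47, √209):Q], so Q(γ) = Q(√47, √209).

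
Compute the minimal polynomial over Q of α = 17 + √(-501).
m_α(x) = x^2 - 34x + 790

From α - 17 = √(-501), squaring gives (α - 17)^2 = -501, i.e. α^2 - 34α + 289 = -501, so α^2 - 34α + 790 = 0. The discriminant of x^2 - 34x + 790 is (-34)^2 - 4·(790) = 1156 - 3160 = -2004, and 4·(-501) is not a perfect square in Q since -501 is squarefree and ≠ 1. Hence x^2 - 34x + 790 is irreducible over Q and is the minimal polynomial of α.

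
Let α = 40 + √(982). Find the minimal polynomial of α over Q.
m_α(x) = x^2 - 80x + 618

From α - 40 = √(982), squaring gives (α - 40)^2 = 982, i.e. α^2 - 80α + 1600 = 982, so α^2 - 80α + 618 = 0. The discriminant of x^2 - 80x + 618 is (-80)^2 - 4·(618) = 6400 - 2472 = 3928, and 4·(982) is not a perfect square in Q since 982 is squarefree and ≠ 1. Hence x^2 - 80x + 618 is irreducible over Q and is the minimal polynomial of α.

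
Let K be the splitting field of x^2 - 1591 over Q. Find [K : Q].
[K : Q] = 2

f(x) = x^2 - 1591 factors as (x - √1591)(x + √1591). The splitting field is K = Q(√1591). Since 1591 is squarefree and > 1, it is not a perfect square, so x^2 - 1591 is irreducible over Q and [Q(√1591) : Q] = 2. Hence [K : Q] = 2.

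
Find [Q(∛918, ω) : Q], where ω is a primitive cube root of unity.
[Q(∛918, ω) : Q] = 6

[Q(∛918):Q] = 3 (min poly x^3 - 918, irreducible since 918 is not a perfect cube). [Q(ω):Q] = 2 (min poly x^2 + x + 1). Since Q(∛918) ⊂ R and ω ∉ R, we have ω ∉ Q(∛918), so x^2 + x + 1 remains irreducible over Q(∛918) and [Q(∛918, ω) : Q(∛918)] = 2. By the tower law, [Q(∛918, ω) : Q] = 3 · 2 = 6. (In fact Q(∛918, ω) is the splitting field of x^3 - 918 over Q.)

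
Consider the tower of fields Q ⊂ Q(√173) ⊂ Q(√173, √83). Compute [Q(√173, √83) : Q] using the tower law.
[Q(√173, √83) : Q] = 4

[Q(√173):Q] = 2 (min poly x^2 - 173, irreducible since 173 is squarefree > 1). For the top step, suppose √83 ∈ Q(√173), say √83 = c + d√173 with c, d ∈ Q. Squaring: 83 = c^2 + 173d^2 + 2cd√173. Since √173 ∉ Q this forces 2cd = 0. If d = 0 then √83 = c ∈ Q, contradicting 83 squarefree > 1. If c = 0 then 83 = 173d^2, so 173·83 = (173d)^2 is a perfect square in Q — but 173·83 = 14359 is not a perfect square (since 173 and 83 are distinct squarefree integers). Contradiction. Hence √83 ∉ Q(√173), so x^2 - 83 stays irreducible over Q(√173) and [Q(√173, √83) : Q(√173)] = 2. By the tower law, [Q(√173, √83) : Q] = 2 · 2 = 4.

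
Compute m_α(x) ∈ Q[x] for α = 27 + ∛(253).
m_α(x) = x^3 - 81x^2 + 2187x - 19936

Set β = α - 27 = ∛(253), so β^3 = 253. Then (α - 27)^3 - 253 = 0, i.e. α is a root of g(x) = (x - 27)^3 - 253 = x^3 - 81x^2 + 2187x - 19936. Since g(x) = h(x - 27) where h(x) = x^3 - 253, and h is irreducible over Q (because 253 is not a perfect cube, so h has no rational root, and a monic cubic with no rational root is irreducible), g is also irreducible (irreducibility is preserved under the substitution x → x - 27). Hence m_α(x) = x^3 - 81x^2 + 2187x - 19936.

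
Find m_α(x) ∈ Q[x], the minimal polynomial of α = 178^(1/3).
m_α(x) = x^3 - 178

α satisfies α^3 = 178, so x^3 - 178 annihilates α. By the rational root test, a rational root p/q (in lowest terms) of x^3 - 178 would satisfy p^3 = 178 q^3, forcing q = 1 and p^3 = 178; but 178 is not a perfect cube, contradiction. A monic cubic over Q with no rational root is irreducible (any nontrivial factorization would include a linear factor). Hence x^3 - 178 is the minimal polynomial of α, and in particular [Q(α):Q] = 3.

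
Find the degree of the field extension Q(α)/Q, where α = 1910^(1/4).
[Q(α):Q] = 4

α is a root of x^4 - 1910. By Eisenstein's criterion at the prime p = 2 (which divides the constant term 1910 but p^2 = 4 does not, since 1910 is squarefree), x^4 - 1910 is irreducible over Q. Hence [Q(α):Q] = 4.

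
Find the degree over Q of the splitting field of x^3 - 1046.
[K : Q] = 6

The roots of x^3 - 1046 are ∛1046, ω∛1046, ω^2∛1046 where ω = e^(2πi/3) is a primitive cube root of unity, so K = Q(∛1046, ω). Now [Q(∛1046):Q] = 3 (since 1046 is not a perfect cube, x^3 - 1046 is irreducible) and [Q(ω):Q] = 2. Both 2 and 3 divide [K:Q], and [K:Q] ≤ 3·2 = 6, so [K:Q] = 6. (Equivalently: Q(∛1046) ⊂ R but ω ∉ R, so [K : Q(∛1046)] = 2.)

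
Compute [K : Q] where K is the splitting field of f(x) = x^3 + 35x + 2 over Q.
[K : Q] = 6

By the rational root test, any rational root of the monic integer polynomial f(x) = x^3 + 35x + 2 must be an integer dividing the constant term 2, i.e. one of ±{1, 2}. Evaluating: f(1) = 38, f(-1) = -34, f(2) = 80, f(-2) = -76; none is 0, so f has no rational root and is therefore irreducible over Q (a cubic with no linear factor over a field is irreducible). For an irreducible cubic, the Galois group is A_3 or S_3 according as the discriminant disc(f) = -4a^3 - 27b^2 = -4·(35)^3 - 27·(2)^2 = -171608 is or is not a square in Q. Here disc(f) = -171608 is not a perfect square in Q, so the Galois group of f over Q is not contained in A_3 and must be all of S_3. The splitting field has degree |S_3| = 6 over Q, so [K : Q] = 6.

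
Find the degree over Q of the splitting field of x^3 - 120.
[K : Q] = 6

The roots of x^3 - 120 are ∛120, ω∛120, ω^2∛120 where ω = e^(2πi/3) is a primitive cube root of unity, so K = Q(∛120, ω). Now [Q(∛120):Q] = 3 (since 120 is not a perfect cube, x^3 - 120 is irreducible) and [Q(ω):Q] = 2. Both 2 and 3 divide [K:Q], and [K:Q] ≤ 3·2 = 6, so [K:Q] = 6. (Equivalently: Q(∛120) ⊂ R but ω ∉ R, so [K : Q(∛120)] = 2.)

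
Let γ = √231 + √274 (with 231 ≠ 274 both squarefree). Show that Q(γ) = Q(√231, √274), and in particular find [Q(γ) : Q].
[Q(γ) : Q] = 4 (equivalently, Q(γ) = Q(√231, √274))

Obviously Q(γ) ⊆ Q(√231, √274), and [Q(√231, √274):Q] = 4 (since 231, 274 are distinct squarefree integers > 1 with 63294 not a perfect square). To show equality we compute the minimal polynomial of γ. From γ = √231 + √274: γ^2 = 231 + 2√(63294) + 274 = 505 + 2√(63294), so γ^2 - 505 = 2√(63294); squaring, (γ^2 - 505)^2 = 4·63294, i.e. γ^4 - 1010γ^2 + 255025 - 253176 = 0, i.e. γ^4 - 1010γ^2 + 1849 = 0. So γ is a root of x^4 - 1010x^2 + 1849. This polynomial is irreducible over Q: it has no rational root (each ±√231 ± √274 is irrational), and any factorization into two quadratics over Q would force √(63294) ∈ Q (pairing opposite roots) or √231, √274 ∈ Q (other pairings), all impossible. Hence [Q(γ):Q] = 4 = [Q(√231, √274):Q], so Q(γ) = Q(√231, √274).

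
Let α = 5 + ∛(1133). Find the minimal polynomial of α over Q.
m_α(x) = x^3 - 15x^2 + 75x - 1258

Set β = α - 5 = ∛(1133), so β^3 = 1133. Then (α - 5)^3 - 1133 = 0, i.e. α is a root of g(x) = (x - 5)^3 - 1133 = x^3 - 15x^2 + 75x - 1258. Since g(x) = h(x - 5) where h(x) = x^3 - 1133, and h is irreducible over Q (because 1133 is not a perfect cube, so h has no rational root, and a monic cubic with no rational root is irreducible), g is also irreducible (irreducibility is preserved under the substitution x → x - 5). Hence m_α(x) = x^3 - 15x^2 + 75x - 1258.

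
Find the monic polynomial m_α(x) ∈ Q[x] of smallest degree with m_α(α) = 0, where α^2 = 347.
m_α(x) = x^2 - 347

α satisfies α^2 - 347 = 0, so x^2 - 347 annihilates α. Since d = 347 is squarefree and ≠ 1, it is not a perfect square in Q, so x^2 - 347 has no rational root and is therefore irreducible over Q (a degree-2 polynomial over a field is irreducible iff it has no root). Hence m_α(x) = x^2 - 347.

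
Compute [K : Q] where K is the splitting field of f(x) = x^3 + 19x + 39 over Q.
[K : Q] = 6

By the rational root test, any rational root of the monic integer polynomial f(x) = x^3 + 19x + 39 must be an integer dividing the constant term 39, i.e. one of ±{1, 3, 13, 39}. Evaluating: f(1) = 59, f(-1) = 19, f(3) = 123, f(-3) = -45, f(13) = 2483, f(-13) = -2405, f(39) = 60099, f(-39) = -60021; none is 0, so f has no rational root and is therefore irreducible over Q (a cubic with no linear factor over a field is irreducible). For an irreducible cubic, the Galois group is A_3 or S_3 according as the discriminant disc(f) = -4a^3 - 27b^2 = -4·(19)^3 - 27·(39)^2 = -68503 is or is not a square in Q. Here disc(f) = -68503 is not a perfect square in Q, so the Galois group of f over Q is not contained in A_3 and must be all of S_3. The splitting field has degree |S_3| = 6 over Q, so [K : Q] = 6.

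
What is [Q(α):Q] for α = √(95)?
[Q(α):Q] = 2

[Q(α):Q] equals the degree of the minimal polynomial of α. Here α^2 = 95 and x^2 - 95 is irreducible (d = 95 is squarefree, ≠ 1, hence not a square), so deg(m_α) = 2. Thus [Q(α):Q] = 2.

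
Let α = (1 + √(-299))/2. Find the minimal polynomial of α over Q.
m_α(x) = x^2 - x + 75

From 2α - 1 = √(-299), squaring gives (2α - 1)^2 = -299, i.e. 4α^2 - 4α + 1 = -299, so α^2 - α + (1 + 299)/4 = 0. Since -299 ≡ 1 (mod 4), (1 + 299)/4 = 75 ∈ Z. The polynomial x^2 - x + 75 has discriminant 1 - 4·(75) = -299, which is not a perfect square in Q (d = -299 is squarefree and ≠ 1), so x^2 - x + 75 is irreducible over Q. It is the minimal polynomial of α.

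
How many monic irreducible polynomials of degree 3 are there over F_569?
There are 61406480 monic irreducible polynomials of degree 3 over F_569

Each element of F_{569^3} that lies in no proper subfield is a root of exactly one monic irreducible of degree 3 over F_569, and each such polynomial has 3 distinct roots in F_{569^3}. By Möbius inversion the count is N_569(3) = (1/3) Σ_{d|3} μ(3/d) · 569^d = (1/3)(μ(3)·569^1 + μ(1)·569^3) = 184219440/3 = 61406480.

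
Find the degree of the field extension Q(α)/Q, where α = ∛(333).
[Q(α):Q] = 3

The minimal polynomial of α is x^3 - 333, irreducible over Q since 333 is not a perfect cube (so x^3 - 333 has no rational root). Hence [Q(α):Q] = deg(m_α) = 3.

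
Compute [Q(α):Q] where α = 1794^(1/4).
[Q(α):Q] = 4

α is a root of x^4 - 1794. By Eisenstein's criterion at the prime p = 2 (which divides the constant term 1794 but p^2 = 4 does not, since 1794 is squarefree), x^4 - 1794 is irreducible over Q. Hence [Q(α):Q] = 4.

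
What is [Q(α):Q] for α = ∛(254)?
[Q(α):Q] = 3

The minimal polynomial of α is x^3 - 254, irreducible over Q since 254 is not a perfect cube (so x^3 - 254 has no rational root). Hence [Q(α):Q] = deg(m_α) = 3.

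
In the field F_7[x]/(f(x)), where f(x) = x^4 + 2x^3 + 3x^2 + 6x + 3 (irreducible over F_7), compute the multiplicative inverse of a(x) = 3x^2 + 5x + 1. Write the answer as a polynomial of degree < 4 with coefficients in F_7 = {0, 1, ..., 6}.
a(x)^(-1) ≡ 3x^3 + 2x^2 + 2x + 3 (mod f(x))

Since f is irreducible over F_7, F_7[x]/(f) is a field and a(x) ≠ 0 has an inverse. Apply the extended Euclidean algorithm to f(x) and a(x) in F_7[x]: f(x) = (5x^2 + 4x + 2)·a(x) + (6x + 1);  a(x) = (4x + 6)·(6x + 1) + (2). The last nonzero remainder is the constant 2 = gcd(f, a) in F_7. Back-substituting through the division chain expresses 2 = s(x)·a(x) + t(x)·f(x) with s(x) ≡ 6x^3 + 4x^2 + 4x + 6 (mod f), so (6x^3 + 4x^2 + 4x + 6)·a(x) ≡ 2 (mod f). Multiplying by 2^(-1) ≡ 4 in F_7 gives a(x)^(-1) ≡ 4·(6x^3 + 4x^2 + 4x + 6) ≡ 3x^3 + 2x^2 + 2x + 3 (mod f). Check: (3x^2 + 5x + 1)·(3x^3 + 2x^2 + 2x + 3) = 2x^5 + 5x^3 + 3x + 3 ≡ 1 (mod x^4 + 2x^3 + 3x^2 + 6x + 3).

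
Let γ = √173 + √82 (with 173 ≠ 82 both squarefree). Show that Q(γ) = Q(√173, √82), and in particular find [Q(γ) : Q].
[Q(γ) : Q] = 4 (equivalently, Q(γ) = Q(√173, √82))

Obviously Q(γ) ⊆ Q(√173, √82), and [Q(√173, √82):Q] = 4 (since 173, 82 are distinct squarefree integers > 1 with 14186 not a perfect square). To show equality we compute the minimal polynomial of γ. From γ = √173 + √82: γ^2 = 173 + 2√(14186) + 82 = 255 + 2√(14186), so γ^2 - 255 = 2√(14186); squaring, (γ^2 - 255)^2 = 4·14186, i.e. γ^4 - 510γ^2 + 65025 - 56744 = 0, i.e. γ^4 - 510γ^2 + 8281 = 0. So γ is a root of x^4 - 510x^2 + 8281. This polynomial is irreducible over Q: it has no rational root (each ±√173 ± √82 is irrational), and any factorization into two quadratics over Q would force √(14186) ∈ Q (pairing opposite roots) or √173, √82 ∈ Q (other pairings), all impossible. Hence [Q(γ):Q] = 4 = [Q(√173, √82):Q], so Q(γ) = Q(√173, √82).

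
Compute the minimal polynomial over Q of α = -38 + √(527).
m_α(x) = x^2 + 76x + 917

From α + 38 = √(527), squaring gives (α + 38)^2 = 527, i.e. α^2 + 76α + 1444 = 527, so α^2 + 76α + 917 = 0. The discriminant of x^2 + 76x + 917 is (76)^2 - 4·(917) = 5776 - 3668 = 2108, and 4·(527) is not a perfect square in Q since 527 is squarefree and ≠ 1. Hence x^2 + 76x + 917 is irreducible over Q and is the minimal polynomial of α.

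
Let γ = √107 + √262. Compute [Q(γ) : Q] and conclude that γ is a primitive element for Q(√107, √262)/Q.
[Q(γ) : Q] = 4 (equivalently, Q(γ) = Q(√107, √262))

Obviously Q(γ) ⊆ Q(√107, √262), and [Q(√107, √262):Q] = 4 (since 107, 262 are distinct squarefree integers > 1 with 28034 not a perfect square). To show equality we compute the minimal polynomial of γ. From γ = √107 + √262: γ^2 = 107 + 2√(28034) + 262 = 369 + 2√(28034), so γ^2 - 369 = 2√(28034); squaring, (γ^2 - 369)^2 = 4·28034, i.e. γ^4 - 738γ^2 + 136161 - 112136 = 0, i.e. γ^4 - 738γ^2 + 24025 = 0. So γ is a root of x^4 - 738x^2 + 24025. This polynomial is irreducible over Q: it has no rational root (each ±√107 ± √262 is irrational), and any factorization into two quadratics over Q would force √(28034) ∈ Q (pairing opposite roots) or √107, √262 ∈ Q (other pairings), all impossible. Hence [Q(γ):Q] = 4 = [Q(√107, √262):Q], so Q(γ) = Q(√107, √262).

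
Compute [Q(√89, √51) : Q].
[Q(√89, √51) : Q] = 4

[Q(√89):Q] = 2 (min poly x^2 - 89, irreducible since 89 is squarefree > 1). For the top step, suppose √51 ∈ Q(√89), say √51 = c + d√89 with c, d ∈ Q. Squaring: 51 = c^2 + 89d^2 + 2cd√89. Since √89 ∉ Q this forces 2cd = 0. If d = 0 then √51 = c ∈ Q, contradicting 51 squarefree > 1. If c = 0 then 51 = 89d^2, so 89·51 = (89d)^2 is a perfect square in Q — but 89·51 = 4539 is not a perfect square (since 89 and 51 are distinct squarefree integers). Contradiction. Hence √51 ∉ Q(√89), so x^2 - 51 stays irreducible over Q(√89) and [Q(√89, √51) : Q(√89)] = 2. By the tower law, [Q(√89, √51) : Q] = 2 · 2 = 4.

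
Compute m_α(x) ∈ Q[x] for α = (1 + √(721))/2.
m_α(x) = x^2 - x - 180

From 2α - 1 = √(721), squaring gives (2α - 1)^2 = 721, i.e. 4α^2 - 4α + 1 = 721, so α^2 - α + (1 - 721)/4 = 0. Since 721 ≡ 1 (mod 4), (1 - 721)/4 = -180 ∈ Z. The polynomial x^2 - x - 180 has discriminant 1 - 4·(-180) = 721, which is not a perfect square in Q (d = 721 is squarefree and ≠ 1), so x^2 - x - 180 is irreducible over Q. It is the minimal polynomial of α.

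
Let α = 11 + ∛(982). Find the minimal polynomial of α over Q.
m_α(x) = x^3 - 33x^2 + 363x - 2313

Set β = α - 11 = ∛(982), so β^3 = 982. Then (α - 11)^3 - 982 = 0, i.e. α is a root of g(x) = (x - 11)^3 - 982 = x^3 - 33x^2 + 363x - 2313. Since g(x) = h(x - 11) where h(x) = x^3 - 982, and h is irreducible over Q (because 982 is not a perfect cube, so h has no rational root, and a monic cubic with no rational root is irreducible), g is also irreducible (irreducibility is preserved under the substitution x → x - 11). Hence m_α(x) = x^3 - 33x^2 + 363x - 2313.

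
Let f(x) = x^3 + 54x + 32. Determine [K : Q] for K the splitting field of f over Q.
[K : Q] = 6

By the rational root test, any rational root of the monic integer polynomial f(x) = x^3 + 54x + 32 must be an integer dividing the constant term 32, i.e. one of ±{1, 2, 4, 8, 16, 32}. Evaluating: f(1) = 87, f(-1) = -23, f(2) = 148, f(-2) = -84, f(4) = 312, f(-4) = -248, f(8) = 976, f(-8) = -912, f(16) = 4992, f(-16) = -4928, f(32) = 34528, f(-32) = -34464; none is 0, so f has no rational root and is therefore irreducible over Q (a cubic with no linear factor over a field is irreducible). For an irreducible cubic, the Galois group is A_3 or S_3 according as the discriminant disc(f) = -4a^3 - 27b^2 = -4·(54)^3 - 27·(32)^2 = -657504 is or is not a square in Q. Here disc(f) = -657504 is not a perfect square in Q, so the Galois group of f over Q is not contained in A_3 and must be all of S_3. The splitting field has degree |S_3| = 6 over Q, so [K : Q] = 6.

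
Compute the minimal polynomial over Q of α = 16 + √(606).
m_α(x) = x^2 - 32x - 350

From α - 16 = √(606), squaring gives (α - 16)^2 = 606, i.e. α^2 - 32α + 256 = 606, so α^2 - 32α - 350 = 0. The discriminant of x^2 - 32x - 350 is (-32)^2 - 4·(-350) = 1024 + 1400 = 2424, and 4·(606) is not a perfect square in Q since 606 is squarefree and ≠ 1. Hence x^2 - 32x - 350 is irreducible over Q and is the minimal polynomial of α.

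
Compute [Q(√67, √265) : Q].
[Q(√67, √265) : Q] = 4

[Q(√67):Q] = 2 (min poly x^2 - 67, irreducible since 67 is squarefree > 1). For the top step, suppose √265 ∈ Q(√67), say √265 = c + d√67 with c, d ∈ Q. Squaring: 265 = c^2 + 67d^2 + 2cd√67. Since √67 ∉ Q this forces 2cd = 0. If d = 0 then √265 = c ∈ Q, contradicting 265 squarefree > 1. If c = 0 then 265 = 67d^2, so 67·265 = (67d)^2 is a perfect square in Q — but 67·265 = 17755 is not a perfect square (since 67 and 265 are distinct squarefree integers). Contradiction. Hence √265 ∉ Q(√67), so x^2 - 265 stays irreducible over Q(√67) and [Q(√67, √265) : Q(√67)] = 2. By the tower law, [Q(√67, √265) : Q] = 2 · 2 = 4.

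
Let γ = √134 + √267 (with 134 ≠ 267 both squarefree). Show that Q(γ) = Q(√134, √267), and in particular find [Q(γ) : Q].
[Q(γ) : Q] = 4 (equivalently, Q(γ) = Q(√134, √267))

Obviously Q(γ) ⊆ Q(√134, √267), and [Q(√134, √267):Q] = 4 (since 134, 267 are distinct squarefree integers > 1 with 35778 not a perfect square). To show equality we compute the minimal polynomial of γ. From γ = √134 + √267: γ^2 = 134 + 2√(35778) + 267 = 401 + 2√(35778), so γ^2 - 401 = 2√(35778); squaring, (γ^2 - 401)^2 = 4·35778, i.e. γ^4 - 802γ^2 + 160801 - 143112 = 0, i.e. γ^4 - 802γ^2 + 17689 = 0. So γ is a root of x^4 - 802x^2 + 17689. This polynomial is irreducible over Q: it has no rational root (each ±√134 ± √267 is irrational), and any factorization into two quadratics over Q would force √(35778) ∈ Q (pairing opposite roots) or √134, √267 ∈ Q (other pairings), all impossible. Hence [Q(γ):Q] = 4 = [Q(√134, √267):Q], so Q(γ) = Q(√134, √267).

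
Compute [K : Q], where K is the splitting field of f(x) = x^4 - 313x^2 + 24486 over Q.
[K : Q] = 4

Solving the quadratic in x^2: x^2 = (313 ± √(313^2 - 4·24486))/2 = (313 ± √25)/2 = (313 ± 5)/2, giving x^2 = 159 or x^2 = 154. So f(x) = (x^2 - 159)(x^2 - 154) and the roots of f are ±√159, ±√154. Hence the splitting field is K = Q(√159, √154). Since 159 and 154 are distinct squarefree integers > 1, their product 24486 is not a perfect square, so √154 ∉ Q(√159). By the tower law [K:Q] = [Q(√159,√154):Q(√159)] · [Q(√159):Q] = 2 · 2 = 4.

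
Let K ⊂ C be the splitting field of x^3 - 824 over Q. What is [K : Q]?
[K : Q] = 6

The roots of x^3 - 824 are ∛824, ω∛824, ω^2∛824 where ω = e^(2πi/3) is a primitive cube root of unity, so K = Q(∛824, ω). Now [Q(∛824):Q] = 3 (since 824 is not a perfect cube, x^3 - 824 is irreducible) and [Q(ω):Q] = 2. Both 2 and 3 divide [K:Q], and [K:Q] ≤ 3·2 = 6, so [K:Q] = 6. (Equivalently: Q(∛824) ⊂ R but ω ∉ R, so [K : Q(∛824)] = 2.)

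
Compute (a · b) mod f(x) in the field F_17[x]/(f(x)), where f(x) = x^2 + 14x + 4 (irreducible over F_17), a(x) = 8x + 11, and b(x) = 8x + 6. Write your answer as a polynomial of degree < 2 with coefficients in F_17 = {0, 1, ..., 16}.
a · b ≡ 5x + 14 (mod f(x))

Multiply in F_17[x]: a(x)·b(x) = (8x + 11)·(8x + 6) = 13x^2 + 15. This has degree ≥ 2, so divide by f(x) over F_17: 13x^2 + 15 = (13)·(x^2 + 14x + 4) + (5x + 14). Hence a·b ≡ 5x + 14 (mod f). (F_17[x]/(f) is a field with 17^2 = 289 elements since f is irreducible of degree 2.)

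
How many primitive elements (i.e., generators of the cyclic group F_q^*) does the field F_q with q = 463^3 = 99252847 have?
There are φ(99252846) = 24416640 primitive elements

F_q^* is cyclic of order q - 1 = 99252846. A cyclic group of order m has exactly φ(m) generators. Here m = 99252846 = 2 · 3^2 · 7 · 11 · 19 · 3769, so the number of primitive elements is φ(99252846) = 24416640.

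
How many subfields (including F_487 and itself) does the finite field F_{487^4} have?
F_{487^4} has 3 subfields

The subfields of F_{p^n} are exactly the fields F_{p^d} for d | n (each is the fixed field of the unique index-d subgroup of Gal(F_{p^n}/F_p) ≅ Z/nZ). The divisors of n = 4 are {1, 2, 4}, giving 3 subfields: F_{487^1}, F_{487^2}, F_{487^4}.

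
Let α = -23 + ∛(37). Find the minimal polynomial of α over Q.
m_α(x) = x^3 + 69x^2 + 1587x + 12130

Set β = α + 23 = ∛(37), so β^3 = 37. Then (α + 23)^3 - 37 = 0, i.e. α is a root of g(x) = (x + 23)^3 - 37 = x^3 + 69x^2 + 1587x + 12130. Since g(x) = h(x + 23) where h(x) = x^3 - 37, and h is irreducible over Q (because 37 is not a perfect cube, so h has no rational root, and a monic cubic with no rational root is irreducible), g is also irreducible (irreducibility is preserved under the substitution x → x + 23). Hence m_α(x) = x^3 + 69x^2 + 1587x + 12130.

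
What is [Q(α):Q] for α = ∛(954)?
[Q(α):Q] = 3

The minimal polynomial of α is x^3 - 954, irreducible over Q since 954 is not a perfect cube (so x^3 - 954 has no rational root). Hence [Q(α):Q] = deg(m_α) = 3.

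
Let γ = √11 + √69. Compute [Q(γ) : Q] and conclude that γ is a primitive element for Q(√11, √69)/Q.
[Q(γ) : Q] = 4 (equivalently, Q(γ) = Q(√11, √69))

Obviously Q(γ) ⊆ Q(√11, √69), and [Q(√11, √69):Q] = 4 (since 11, 69 are distinct squarefree integers > 1 with 759 not a perfect square). To show equality we compute the minimal polynomial of γ. From γ = √11 + √69: γ^2 = 11 + 2√(759) + 69 = 80 + 2√(759), so γ^2 - 80 = 2√(759); squaring, (γ^2 - 80)^2 = 4·759, i.e. γ^4 - 160γ^2 + 6400 - 3036 = 0, i.e. γ^4 - 160γ^2 + 3364 = 0. So γ is a root of x^4 - 160x^2 + 3364. This polynomial is irreducible over Q: it has no rational root (each ±√11 ± √69 is irrational), and any factorization into two quadratics over Q would force √(759) ∈ Q (pairing opposite roots) or √11, √69 ∈ Q (other pairings), all impossible. Hence [Q(γ):Q] = 4 = [Q(√11, √69):Q], so Q(γ) = Q(√11, √69).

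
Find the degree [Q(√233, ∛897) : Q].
[Q(√233, ∛897) : Q] = 6

Let L = Q(√233, ∛897). Since Q(√233) ⊂ L and [Q(√233):Q] = 2, the tower law gives 2 | [L:Q]. Likewise Q(∛897) ⊂ L with [Q(∛897):Q] = 3 (because 897 is not a perfect cube), so 3 | [L:Q]. As gcd(2,3) = 1, [L:Q] is divisible by 6. Conversely L is generated over Q by √233 and ∛897, so [L:Q] ≤ 2·3 = 6. Therefore [Q(√233, ∛897) : Q] = 6.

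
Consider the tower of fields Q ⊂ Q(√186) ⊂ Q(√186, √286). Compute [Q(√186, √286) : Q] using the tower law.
[Q(√186, √286) : Q] = 4

[Q(√186):Q] = 2 (min poly x^2 - 186, irreducible since 186 is squarefree > 1). For the top step, suppose √286 ∈ Q(√186), say √286 = c + d√186 with c, d ∈ Q. Squaring: 286 = c^2 + 186d^2 + 2cd√186. Since √186 ∉ Q this forces 2cd = 0. If d = 0 then √286 = c ∈ Q, contradicting 286 squarefree > 1. If c = 0 then 286 = 186d^2, so 186·286 = (186d)^2 is a perfect square in Q — but 186·286 = 53196 is not a perfect square (since 186 and 286 are distinct squarefree integers). Contradiction. Hence √286 ∉ Q(√186), so x^2 - 286 stays irreducible over Q(√186) and [Q(√186, √286) : Q(√186)] = 2. By the tower law, [Q(√186, √286) : Q] = 2 · 2 = 4.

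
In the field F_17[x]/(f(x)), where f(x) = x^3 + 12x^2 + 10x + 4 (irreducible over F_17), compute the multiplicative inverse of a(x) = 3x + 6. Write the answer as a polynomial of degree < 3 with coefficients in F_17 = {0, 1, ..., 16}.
a(x)^(-1) ≡ 4x^2 + 6x + 11 (mod f(x))

Since f is irreducible over F_17, F_17[x]/(f) is a field and a(x) ≠ 0 has an inverse. Apply the extended Euclidean algorithm to f(x) and a(x) in F_17[x]: f(x) = (6x^2 + 9x + 8)·a(x) + (7). The last nonzero remainder is the constant 7 = gcd(f, a) in F_17. Back-substituting through the division chain expresses 7 = s(x)·a(x) + t(x)·f(x) with s(x) ≡ 11x^2 + 8x + 9 (mod f), so (11x^2 + 8x + 9)·a(x) ≡ 7 (mod f). Multiplying by 7^(-1) ≡ 5 in F_17 gives a(x)^(-1) ≡ 5·(11x^2 + 8x + 9) ≡ 4x^2 + 6x + 11 (mod f). Check: (3x + 6)·(4x^2 + 6x + 11) = 12x^3 + 8x^2 + x + 15 ≡ 1 (mod x^3 + 12x^2 + 10x + 4).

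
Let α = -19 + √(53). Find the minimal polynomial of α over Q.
m_α(x) = x^2 + 38x + 308

From α + 19 = √(53), squaring gives (α + 19)^2 = 53, i.e. α^2 + 38α + 361 = 53, so α^2 + 38α + 308 = 0. The discriminant of x^2 + 38x + 308 is (38)^2 - 4·(308) = 1444 - 1232 = 212, and 4·(53) is not a perfect square in Q since 53 is squarefree and ≠ 1. Hence x^2 + 38x + 308 is irreducible over Q and is the minimal polynomial of α.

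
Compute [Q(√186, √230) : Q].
[Q(√186, √230) : Q] = 4

[Q(√186):Q] = 2 (min poly x^2 - 186, irreducible since 186 is squarefree > 1). For the top step, suppose √230 ∈ Q(√186), say √230 = c + d√186 with c, d ∈ Q. Squaring: 230 = c^2 + 186d^2 + 2cd√186. Since √186 ∉ Q this forces 2cd = 0. If d = 0 then √230 = c ∈ Q, contradicting 230 squarefree > 1. If c = 0 then 230 = 186d^2, so 186·230 = (186d)^2 is a perfect square in Q — but 186·230 = 42780 is not a perfect square (since 186 and 230 are distinct squarefree integers). Contradiction. Hence √230 ∉ Q(√186), so x^2 - 230 stays irreducible over Q(√186) and [Q(√186, √230) : Q(√186)] = 2. By the tower law, [Q(√186, √230) : Q] = 2 · 2 = 4.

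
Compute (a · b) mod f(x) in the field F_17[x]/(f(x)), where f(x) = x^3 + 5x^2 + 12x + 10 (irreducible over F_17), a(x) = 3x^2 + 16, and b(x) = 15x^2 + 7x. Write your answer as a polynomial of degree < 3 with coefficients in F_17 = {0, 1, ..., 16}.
a · b ≡ 6x^2 + 2x (mod f(x))

Multiply in F_17[x]: a(x)·b(x) = (3x^2 + 16)·(15x^2 + 7x) = 11x^4 + 4x^3 + 2x^2 + 10x. This has degree ≥ 3, so divide by f(x) over F_17: 11x^4 + 4x^3 + 2x^2 + 10x = (11x)·(x^3 + 5x^2 + 12x + 10) + (6x^2 + 2x). Hence a·b ≡ 6x^2 + 2x (mod f). (F_17[x]/(f) is a field with 17^3 = 4913 elements since f is irreducible of degree 3.)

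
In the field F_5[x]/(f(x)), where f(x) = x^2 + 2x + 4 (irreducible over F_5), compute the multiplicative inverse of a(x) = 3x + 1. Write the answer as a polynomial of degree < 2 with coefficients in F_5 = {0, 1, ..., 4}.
a(x)^(-1) ≡ 2x (mod f(x))

Since f is irreducible over F_5, F_5[x]/(f) is a field and a(x) ≠ 0 has an inverse. Apply the extended Euclidean algorithm to f(x) and a(x) in F_5[x]: f(x) = (2x)·a(x) + (4). The last nonzero remainder is the constant 4 = gcd(f, a) in F_5. Back-substituting through the division chain expresses 4 = s(x)·a(x) + t(x)·f(x) with s(x) ≡ 3x (mod f), so (3x)·a(x) ≡ 4 (mod f). Multiplying by 4^(-1) ≡ 4 in F_5 gives a(x)^(-1) ≡ 4·(3x) ≡ 2x (mod f). Check: (3x + 1)·(2x) = x^2 + 2x ≡ 1 (mod x^2 + 2x + 4).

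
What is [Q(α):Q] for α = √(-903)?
[Q(α):Q] = 2

[Q(α):Q] equals the degree of the minimal polynomial of α. Here α^2 = -903 and x^2 + 903 is irreducible (d = -903 is squarefree, ≠ 1, hence not a square), so deg(m_α) = 2. Thus [Q(α):Q] = 2.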